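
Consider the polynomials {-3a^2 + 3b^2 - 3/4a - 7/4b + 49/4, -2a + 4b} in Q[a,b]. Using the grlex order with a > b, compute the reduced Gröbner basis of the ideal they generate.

f_1 = -3a^2 + 3b^2 - 3/4a - 7/4b + 49/4, LT = a^2.
f_2 = -2a + 4b, LT = a.

S(f_1,f_2): lcm = a^2. S = 2ab - b^2 + 1/4a + 7/12b - 49/12.
  reduce S modulo (f_1, f_2):
  remainder 3b^2 + 13/12b - 49/12 ≠ 0; add g_3 = 3b^2 + 13/12b - 49/12 to the basis.

The other S-polynomials (S(f_1,g_3), S(f_2,g_3)) all reduce to 0 modulo the current basis, so we have a Gröbner basis.
Inter-reduce: drop elements whose leading term is divisible by another's, tail-reduce, and make monic.

G = {b^2 + 13/36b - 49/36, a - 2b}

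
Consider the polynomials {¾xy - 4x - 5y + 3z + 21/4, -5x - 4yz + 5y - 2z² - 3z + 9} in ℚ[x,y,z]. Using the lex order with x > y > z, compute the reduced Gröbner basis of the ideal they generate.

f_1 = ¾xy - 4x - 5y + 3z + 21/4, LT = xy.
f_2 = -5x - 4yz + 5y - 2z² - 3z + 9, LT = x.

S(f_1,f_2): lcm = xy. S = -16/3x - ⅘y²z + y² - ⅖yz² - ⅗yz - 73/15y + 4z + 7.
  leading term x: subtract (16/15)·f_2 from -16/3x - ⅘y²z + y² - ⅖yz² - ⅗yz - 73/15y + 4z + 7 → -⅘y²z + y² - ⅖yz² + 11/3yz - 51/5y + 32/15z² + 36/5z - 13/5
  leading term y²z: no divisor's leading term divides it; move -⅘y²z to the remainder.
  leading term y²: no divisor's leading term divides it; move y² to the remainder.
  leading term yz²: no divisor's leading term divides it; move -⅖yz² to the remainder.
  leading term yz: no divisor's leading term divides it; move 11/3yz to the remainder.
  leading term y: no divisor's leading term divides it; move -51/5y to the remainder.
  leading term z²: no divisor's leading term divides it; move 32/15z² to the remainder.
  leading term z: no divisor's leading term divides it; move 36/5z to the remainder.
  leading term 1: no divisor's leading term divides it; move -13/5 to the remainder.
  remainder -⅘y²z + y² - ⅖yz² + 11/3yz - 51/5y + 32/15z² + 36/5z - 13/5 ≠ 0; add g_3 = -⅘y²z + y² - ⅖yz² + 11/3yz - 51/5y + 32/15z² + 36/5z - 13/5 to the basis.

The other S-polynomials (S(f_1,g_3), S(f_2,g_3)) all reduce to 0 modulo the current basis, so we have a Gröbner basis.
Inter-reduce: drop elements whose leading term is divisible by another's, tail-reduce, and make monic.

G = {x + ⅘yz - y + ⅖z² + ⅗z - 9/5, y²z - 5/4y² + ½yz² - 55/12yz + 51/4y - 8/3z² - 9z + 13/4}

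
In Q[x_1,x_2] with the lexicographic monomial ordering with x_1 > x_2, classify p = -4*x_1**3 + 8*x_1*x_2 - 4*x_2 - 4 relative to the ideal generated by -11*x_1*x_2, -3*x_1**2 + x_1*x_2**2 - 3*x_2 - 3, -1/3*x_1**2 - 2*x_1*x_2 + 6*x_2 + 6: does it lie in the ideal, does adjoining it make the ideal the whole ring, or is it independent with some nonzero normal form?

First compute the reduced Gröbner basis of I by Buchberger's algorithm.
f_1 = -11*x_1*x_2, LT = x_1*x_2.
f_2 = -3*x_1**2 + x_1*x_2**2 - 3*x_2 - 3, LT = x_1**2.
f_3 = -1/3*x_1**2 - 2*x_1*x_2 + 6*x_2 + 6, LT = x_1**2.

S(f_1,f_2): lcm = x_1**2*x_2. S = 1/3*x_1*x_2**3 - x_2**2 - x_2.
  leading term x_1*x_2**3: subtract (-1/33*x_2**2)·f_1 from 1/3*x_1*x_2**3 - x_2**2 - x_2 → -x_2**2 - x_2
  leading term x_2**2: no divisor's leading term divides it; move -x_2**2 to the remainder.
  leading term x_2: no divisor's leading term divides it; move -x_2 to the remainder.
  remainder -x_2**2 - x_2 ≠ 0; add h_4 = -x_2**2 - x_2 to the basis.

S(f_2,f_3): lcm = x_1**2. S = -1/3*x_1*x_2**2 - 6*x_1*x_2 + 19*x_2 + 19.
  leading term x_1*x_2**2: subtract (1/33*x_2)·f_1 from -1/3*x_1*x_2**2 - 6*x_1*x_2 + 19*x_2 + 19 → -6*x_1*x_2 + 19*x_2 + 19
  leading term x_1*x_2: subtract (6/11)·f_1 from -6*x_1*x_2 + 19*x_2 + 19 → 19*x_2 + 19
  leading term x_2: no divisor's leading term divides it; move 19*x_2 to the remainder.
  leading term 1: no divisor's leading term divides it; move 19 to the remainder.
  remainder 19*x_2 + 19 ≠ 0; add h_5 = 19*x_2 + 19 to the basis.

S(f_1,h_5): lcm = x_1*x_2. S = -x_1.
  leading term x_1: no divisor's leading term divides it; move -x_1 to the remainder.
  remainder -x_1 ≠ 0; add h_6 = -x_1 to the basis.

The other S-polynomials (S(f_1,f_3), S(f_1,h_4), S(f_2,h_4), S(f_3,h_4), S(f_2,h_5), S(f_3,h_5), S(h_4,h_5), S(f_1,h_6), S(f_2,h_6), S(f_3,h_6), S(h_4,h_6), S(h_5,h_6)) all reduce to 0 modulo the current basis, so we have a Gröbner basis.
Inter-reduce: drop elements whose leading term is divisible by another's, tail-reduce, and make monic.
Reduced Gröbner basis: {x_1, x_2 + 1}.
Label its elements g_1 = x_1, g_2 = x_2 + 1.

Reduce p = -4*x_1**3 + 8*x_1*x_2 - 4*x_2 - 4 modulo G:
  leading term x_1**3: subtract (-4*x_1**2)·g_1 from -4*x_1**3 + 8*x_1*x_2 - 4*x_2 - 4 → 8*x_1*x_2 - 4*x_2 - 4
  leading term x_1*x_2: subtract (8*x_2)·g_1 from 8*x_1*x_2 - 4*x_2 - 4 → -4*x_2 - 4
  leading term x_2: subtract (-4)·g_2 from -4*x_2 - 4 → 0
  normal form = 0.
Since the normal form is 0, p ∈ I.

Ideal membership is decidable via reduction modulo a Gröbner basis.

-4*x_1**3 + 8*x_1*x_2 - 4*x_2 - 4 lies in I (it reduces to 0).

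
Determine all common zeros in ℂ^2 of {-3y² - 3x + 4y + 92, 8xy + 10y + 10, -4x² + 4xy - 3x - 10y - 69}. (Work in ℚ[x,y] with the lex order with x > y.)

{(-1, -5)}

Compute a lex Gröbner basis by Buchberger's algorithm.
f_1 = -3x - 3y² + 4y + 92, LT = x.
f_2 = 8xy + 10y + 10, LT = xy.
f_3 = -4x² + 4xy - 3x - 10y - 69, LT = x².

S(f_1,f_2): lcm = xy. S = y³ - 4/3y² - 383/12y - 5/4.
  leading term y³: no divisor's leading term divides it; move y³ to the remainder.
  leading term y²: no divisor's leading term divides it; move -4/3y² to the remainder.
  leading term y: no divisor's leading term divides it; move -383/12y to the remainder.
  leading term 1: no divisor's leading term divides it; move -5/4 to the remainder.
  remainder y³ - 4/3y² - 383/12y - 5/4 ≠ 0; add h_4 = y³ - 4/3y² - 383/12y - 5/4 to the basis.

S(f_1,f_3): lcm = x². S = xy² - ⅓xy - 377/12x - 5/2y - 69/4.
  leading term xy²: subtract (-⅓y²)·f_1 from xy² - ⅓xy - 377/12x - 5/2y - 69/4 → -⅓xy - 377/12x - y⁴ + 4/3y³ + 92/3y² - 5/2y - 69/4
  leading term xy: subtract (1/9y)·f_1 from -⅓xy - 377/12x - y⁴ + 4/3y³ + 92/3y² - 5/2y - 69/4 → -377/12x - y⁴ + 5/3y³ + 272/9y² - 229/18y - 69/4
  leading term x: subtract (377/36)·f_1 from -377/12x - y⁴ + 5/3y³ + 272/9y² - 229/18y - 69/4 → -y⁴ + 5/3y³ + 2219/36y² - 983/18y - 35305/36
  leading term y⁴: subtract (-y)·h_4 from -y⁴ + 5/3y³ + 2219/36y² - 983/18y - 35305/36 → ⅓y³ + 535/18y² - 2011/36y - 35305/36
  leading term y³: subtract (⅓)·h_4 from ⅓y³ + 535/18y² - 2011/36y - 35305/36 → 181/6y² - 407/9y - 17645/18
  leading term y²: no divisor's leading term divides it; move 181/6y² to the remainder.
  leading term y: no divisor's leading term divides it; move -407/9y to the remainder.
  leading term 1: no divisor's leading term divides it; move -17645/18 to the remainder.
  remainder 181/6y² - 407/9y - 17645/18 ≠ 0; add h_5 = 181/6y² - 407/9y - 17645/18 to the basis.

S(f_2,f_3): lcm = x²y. S = xy² + ½xy + 5/4x - 5/2y² - 69/4y.
  leading term xy²: subtract (-⅓y²)·f_1 from xy² + ½xy + 5/4x - 5/2y² - 69/4y → ½xy + 5/4x - y⁴ + 4/3y³ + 169/6y² - 69/4y
  leading term xy: subtract (-⅙y)·f_1 from ½xy + 5/4x - y⁴ + 4/3y³ + 169/6y² - 69/4y → 5/4x - y⁴ + ⅚y³ + 173/6y² - 23/12y
  leading term x: subtract (-5/12)·f_1 from 5/4x - y⁴ + ⅚y³ + 173/6y² - 23/12y → -y⁴ + ⅚y³ + 331/12y² - ¼y + 115/3
  leading term y⁴: subtract (-y)·h_4 from -y⁴ + ⅚y³ + 331/12y² - ¼y + 115/3 → -½y³ - 13/3y² - 3/2y + 115/3
  leading term y³: subtract (-½)·h_4 from -½y³ - 13/3y² - 3/2y + 115/3 → -5y² - 419/24y + 905/24
  leading term y²: subtract (-30/181)·h_5 from -5y² - 419/24y + 905/24 → -36133/1448y - 180665/1448
  leading term y: no divisor's leading term divides it; move -36133/1448y to the remainder.
  leading term 1: no divisor's leading term divides it; move -180665/1448 to the remainder.
  remainder -36133/1448y - 180665/1448 ≠ 0; add h_6 = -36133/1448y - 180665/1448 to the basis.

S(f_1,h_4): leading monomials are coprime, so the S-polynomial reduces to 0 (Buchberger's first criterion).
S(f_2,h_4): lcm = xy³. S = 4/3xy² + 383/12xy + 5/4x + 5/4y³ + 5/4y².
  leading term xy²: subtract (-4/9y²)·f_1 from 4/3xy² + 383/12xy + 5/4x + 5/4y³ + 5/4y² → 383/12xy + 5/4x - 4/3y⁴ + 109/36y³ + 1517/36y²
  leading term xy: subtract (-383/36y)·f_1 from 383/12xy + 5/4x - 4/3y⁴ + 109/36y³ + 1517/36y² → 5/4x - 4/3y⁴ - 260/9y³ + 3049/36y² + 8809/9y
  leading term x: subtract (-5/12)·f_1 from 5/4x - 4/3y⁴ - 260/9y³ + 3049/36y² + 8809/9y → -4/3y⁴ - 260/9y³ + 751/9y² + 8824/9y + 115/3
  leading term y⁴: subtract (-4/3y)·h_4 from -4/3y⁴ - 260/9y³ + 751/9y² + 8824/9y + 115/3 → -92/3y³ + 368/9y² + 8809/9y + 115/3
  leading term y³: subtract (-92/3)·h_4 from -92/3y³ + 368/9y² + 8809/9y + 115/3 → 0
  remainder 0.

S(f_3,h_4): leading monomials are coprime, so the S-polynomial reduces to 0 (Buchberger's first criterion).
S(f_1,h_5): leading monomials are coprime, so the S-polynomial reduces to 0 (Buchberger's first criterion).
S(f_2,h_5): lcm = xy². S = 814/543xy + 17645/543x + 5/4y² + 5/4y.
  leading term xy: subtract (-814/1629y)·f_1 from 814/543xy + 17645/543x + 5/4y² + 5/4y → 17645/543x - 814/543y³ + 21169/6516y² + 307697/6516y
  leading term x: subtract (-17645/1629)·f_1 from 17645/543x - 814/543y³ + 21169/6516y² + 307697/6516y → -814/543y³ - 190571/6516y² + 590017/6516y + 1623340/1629
  leading term y³: subtract (-814/543)·h_4 from -814/543y³ - 190571/6516y² + 590017/6516y + 1623340/1629 → -67865/2172y² + 278255/6516y + 3240575/3258
  leading term y²: subtract (-67865/65522)·h_5 from -67865/2172y² + 278255/6516y + 3240575/3258 → -541995/131044y - 2709975/131044
  leading term y: subtract (30/181)·h_6 from -541995/131044y - 2709975/131044 → 0
  remainder 0.

S(f_3,h_5): leading monomials are coprime, so the S-polynomial reduces to 0 (Buchberger's first criterion).
S(h_4,h_5): lcm = y³. S = 30/181y² + 419/724y - 5/4.
  leading term y²: subtract (180/32761)·h_5 from 30/181y² + 419/724y - 5/4 → 108399/131044y + 541995/131044
  leading term y: subtract (-6/181)·h_6 from 108399/131044y + 541995/131044 → 0
  remainder 0.

S(f_1,h_6): leading monomials are coprime, so the S-polynomial reduces to 0 (Buchberger's first criterion).
S(f_2,h_6): lcm = xy. S = -5x + 5/4y + 5/4.
  leading term x: subtract (5/3)·f_1 from -5x + 5/4y + 5/4 → 5y² - 65/12y - 1825/12
  leading term y²: subtract (30/181)·h_5 from 5y² - 65/12y - 1825/12 → 1505/724y + 7525/724
  leading term y: subtract (-3010/36133)·h_6 from 1505/724y + 7525/724 → 0
  remainder 0.

S(f_3,h_6): leading monomials are coprime, so the S-polynomial reduces to 0 (Buchberger's first criterion).
S(h_4,h_6): lcm = y³. S = -19/3y² - 383/12y - 5/4.
  leading term y²: subtract (-38/181)·h_5 from -19/3y² - 383/12y - 5/4 → -269833/6516y - 1349165/6516
  leading term y: subtract (539666/325197)·h_6 from -269833/6516y - 1349165/6516 → 0
  remainder 0.

S(h_5,h_6): lcm = y². S = -3529/543y - 17645/543.
  leading term y: subtract (28232/108399)·h_6 from -3529/543y - 17645/543 → 0
  remainder 0.

Every S-polynomial of the final basis reduces to 0, so we have a Gröbner basis.
Inter-reduce: drop elements whose leading term is divisible by another's, tail-reduce, and make monic.
Reduced Gröbner basis: {x + 1, y + 5}.

Elimination: the polynomial y + 5 lies in the elimination ideal for y, so y ∈ {-5}. For each such y, the remaining basis elements (now univariate) give the rest of the solution.
  y = -5: the earlier basis element becomes x + 1 = 0, giving x = -1 — point (-1, -5).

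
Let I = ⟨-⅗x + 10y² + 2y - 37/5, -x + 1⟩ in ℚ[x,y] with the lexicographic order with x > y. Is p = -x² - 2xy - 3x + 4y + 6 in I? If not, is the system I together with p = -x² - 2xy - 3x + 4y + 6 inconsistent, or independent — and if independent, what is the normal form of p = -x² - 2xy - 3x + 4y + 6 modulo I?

First compute the reduced Gröbner basis of I by Buchberger's algorithm.
f_1 = -⅗x + 10y² + 2y - 37/5, LT = x.
f_2 = -x + 1, LT = x.

S(f_1,f_2): lcm = x. S = -50/3y² - 10/3y + 40/3.
  reduce S modulo (f_1, f_2):
  remainder -50/3y² - 10/3y + 40/3 ≠ 0; add h_3 = -50/3y² - 10/3y + 40/3 to the basis.

The other S-polynomials (S(f_1,h_3), S(f_2,h_3)) all reduce to 0 modulo the current basis, so we have a Gröbner basis.
Inter-reduce: drop elements whose leading term is divisible by another's, tail-reduce, and make monic.
Reduced Gröbner basis: {x - 1, y² + ⅕y - ⅘}.
Label its elements g_1 = x - 1, g_2 = y² + ⅕y - ⅘.

Reduce p = -x² - 2xy - 3x + 4y + 6 modulo G:
  leading term x²: subtract (-x)·g_1 from -x² - 2xy - 3x + 4y + 6 → -2xy - 4x + 4y + 6
  leading term xy: subtract (-2y)·g_1 from -2xy - 4x + 4y + 6 → -4x + 2y + 6
  leading term x: subtract (-4)·g_1 from -4x + 2y + 6 → 2y + 2
  leading term y: no divisor's leading term divides it; move 2y to the remainder.
  leading term 1: no divisor's leading term divides it; move 2 to the remainder.
  normal form = 2y + 2.
The normal form is nonzero, so p ∉ I. Since p minus its normal form lies in I, I + (p) = I + (r) where r = 2y + 2; decide whether this ideal is the whole ring.
Run Buchberger on G together with r (pairs among the g_i already reduce to 0 since G is a Gröbner basis):
g_1 = x - 1, LT = x.
g_2 = y² + ⅕y - ⅘, LT = y².
r = 2y + 2, LT = y.

The S-polynomials (S(g_1,g_2), S(g_1,r), S(g_2,r)) all reduce to 0 modulo the current basis, so we have a Gröbner basis.
Inter-reduce: drop elements whose leading term is divisible by another's, tail-reduce, and make monic.
Reduced Gröbner basis: {x - 1, y + 1}.
The reduced Gröbner basis of I + (p) is {x - 1, y + 1} ≠ {1}, a proper ideal, so the enlarged system stays consistent: p is independent of I, with normal form 2y + 2.

-x² - 2xy - 3x + 4y + 6 is independent of I; its normal form modulo I is 2y + 2.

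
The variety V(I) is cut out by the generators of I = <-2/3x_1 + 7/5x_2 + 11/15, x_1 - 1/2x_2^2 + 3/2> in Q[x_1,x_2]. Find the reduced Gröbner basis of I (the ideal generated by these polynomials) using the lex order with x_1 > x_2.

G = {x_1 - 21/10x_2 - 11/10, x_2^2 - 21/5x_2 - 26/5}

This is the nonlinear analogue of row-reducing a linear system.

f_1 = -2/3x_1 + 7/5x_2 + 11/15, LT = x_1.
f_2 = x_1 - 1/2x_2^2 + 3/2, LT = x_1.

S(f_1,f_2): lcm = x_1. S = 1/2x_2^2 - 21/10x_2 - 13/5.
  reduce S modulo (f_1, f_2):
  remainder 1/2x_2^2 - 21/10x_2 - 13/5 ≠ 0; add g_3 = 1/2x_2^2 - 21/10x_2 - 13/5 to the basis.

The other S-polynomials (S(f_1,g_3), S(f_2,g_3)) all reduce to 0 modulo the current basis, so we have a Gröbner basis.
Inter-reduce: drop elements whose leading term is divisible by another's, tail-reduce, and make monic.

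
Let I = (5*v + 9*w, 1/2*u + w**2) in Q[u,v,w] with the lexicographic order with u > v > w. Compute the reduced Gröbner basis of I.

G = {u + 2*w**2, v + 9/5*w}

This is the nonlinear analogue of row-reducing a linear system.

f_1 = 5*v + 9*w, LT = v.
f_2 = 1/2*u + w**2, LT = u.

The S-polynomials (S(f_1,f_2)) all reduce to 0 modulo the current basis, so we have a Gröbner basis.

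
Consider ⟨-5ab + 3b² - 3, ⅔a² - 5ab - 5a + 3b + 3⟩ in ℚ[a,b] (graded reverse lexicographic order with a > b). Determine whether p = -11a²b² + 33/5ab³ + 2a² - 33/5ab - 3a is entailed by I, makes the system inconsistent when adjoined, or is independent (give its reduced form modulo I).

First compute the reduced Gröbner basis of I by Buchberger's algorithm.
f_1 = -5ab + 3b² - 3, LT = ab.
f_2 = ⅔a² - 5ab - 5a + 3b + 3, LT = a².

S(f_1,f_2): lcm = a²b. S = 69/10ab² + 15/2ab - 9/2b² + ⅗a - 9/2b.
  leading term ab²: subtract (-69/50b)·f_1 from 69/10ab² + 15/2ab - 9/2b² + ⅗a - 9/2b → 207/50b³ + 15/2ab - 9/2b² + ⅗a - 216/25b
  leading term b³: no divisor's leading term divides it; move 207/50b³ to the remainder.
  leading term ab: subtract (-3/2)·f_1 from 15/2ab - 9/2b² + ⅗a - 216/25b → ⅗a - 216/25b - 9/2
  leading term a: no divisor's leading term divides it; move ⅗a to the remainder.
  leading term b: no divisor's leading term divides it; move -216/25b to the remainder.
  leading term 1: no divisor's leading term divides it; move -9/2 to the remainder.
  remainder 207/50b³ + ⅗a - 216/25b - 9/2 ≠ 0; add h_3 = 207/50b³ + ⅗a - 216/25b - 9/2 to the basis.

The other S-polynomials (S(f_1,h_3), S(f_2,h_3)) all reduce to 0 modulo the current basis, so we have a Gröbner basis.
Inter-reduce: drop elements whose leading term is divisible by another's, tail-reduce, and make monic.
Reduced Gröbner basis: {b³ + 10/69a - 48/23b - 25/23, a² - 9/2b² - 15/2a + 9/2b + 9, ab - ⅗b² + ⅗}.
Label its elements g_1 = b³ + 10/69a - 48/23b - 25/23, g_2 = a² - 9/2b² - 15/2a + 9/2b + 9, g_3 = ab - ⅗b² + ⅗.

Reduce p = -11a²b² + 33/5ab³ + 2a² - 33/5ab - 3a modulo G:
  leading term a²b²: subtract (-11b²)·g_2 from -11a²b² + 33/5ab³ + 2a² - 33/5ab - 3a → 33/5ab³ - 99/2b⁴ - 165/2ab² + 99/2b³ + 2a² - 33/5ab + 99b² - 3a
  leading term ab³: subtract (33/5a)·g_1 from 33/5ab³ - 99/2b⁴ - 165/2ab² + 99/2b³ + 2a² - 33/5ab + 99b² - 3a → -99/2b⁴ - 165/2ab² + 99/2b³ + 24/23a² + 165/23ab + 99b² + 96/23a
  leading term b⁴: subtract (-99/2b)·g_1 from -99/2b⁴ - 165/2ab² + 99/2b³ + 24/23a² + 165/23ab + 99b² + 96/23a → -165/2ab² + 99/2b³ + 24/23a² + 330/23ab - 99/23b² + 96/23a - 2475/46b
  leading term ab²: subtract (-165/2b)·g_3 from -165/2ab² + 99/2b³ + 24/23a² + 330/23ab - 99/23b² + 96/23a - 2475/46b → 24/23a² + 330/23ab - 99/23b² + 96/23a - 99/23b
  leading term a²: subtract (24/23)·g_2 from 24/23a² + 330/23ab - 99/23b² + 96/23a - 99/23b → 330/23ab + 9/23b² + 12a - 9b - 216/23
  leading term ab: subtract (330/23)·g_3 from 330/23ab + 9/23b² + 12a - 9b - 216/23 → 9b² + 12a - 9b - 18
  leading term b²: no divisor's leading term divides it; move 9b² to the remainder.
  leading term a: no divisor's leading term divides it; move 12a to the remainder.
  leading term b: no divisor's leading term divides it; move -9b to the remainder.
  leading term 1: no divisor's leading term divides it; move -18 to the remainder.
  normal form = 9b² + 12a - 9b - 18.
The normal form is nonzero, so p ∉ I. Since p minus its normal form lies in I, I + (p) = I + (r) where r = 9b² + 12a - 9b - 18; decide whether this ideal is the whole ring.
Run Buchberger on G together with r (pairs among the g_i already reduce to 0 since G is a Gröbner basis):
g_1 = b³ + 10/69a - 48/23b - 25/23, LT = b³.
g_2 = a² - 9/2b² - 15/2a + 9/2b + 9, LT = a².
g_3 = ab - ⅗b² + ⅗, LT = ab.
r = 9b² + 12a - 9b - 18, LT = b².

S(g_1,r): lcm = b³. S = -4/3ab + b² + 10/69a - 2/23b - 25/23.
  leading term ab: subtract (-4/3)·g_3 from -4/3ab + b² + 10/69a - 2/23b - 25/23 → ⅕b² + 10/69a - 2/23b - 33/115
  leading term b²: subtract (1/45)·r from ⅕b² + 10/69a - 2/23b - 33/115 → -14/115a + 13/115b + 13/115
  leading term a: no divisor's leading term divides it; move -14/115a to the remainder.
  leading term b: no divisor's leading term divides it; move 13/115b to the remainder.
  leading term 1: no divisor's leading term divides it; move 13/115 to the remainder.
  remainder -14/115a + 13/115b + 13/115 ≠ 0; add m_5 = -14/115a + 13/115b + 13/115 to the basis.

S(g_3,r): lcm = ab². S = -⅗b³ - 4/3a² + ab + 2a + ⅗b.
  leading term b³: subtract (-⅗)·g_1 from -⅗b³ - 4/3a² + ab + 2a + ⅗b → -4/3a² + ab + 48/23a - 15/23b - 15/23
  leading term a²: subtract (-4/3)·g_2 from -4/3a² + ab + 48/23a - 15/23b - 15/23 → ab - 6b² - 182/23a + 123/23b + 261/23
  leading term ab: subtract (1)·g_3 from ab - 6b² - 182/23a + 123/23b + 261/23 → -27/5b² - 182/23a + 123/23b + 1236/115
  leading term b²: subtract (-⅗)·r from -27/5b² - 182/23a + 123/23b + 1236/115 → -82/115a - 6/115b - 6/115
  leading term a: subtract (41/7)·m_5 from -82/115a - 6/115b - 6/115 → -5/7b - 5/7
  leading term b: no divisor's leading term divides it; move -5/7b to the remainder.
  leading term 1: no divisor's leading term divides it; move -5/7 to the remainder.
  remainder -5/7b - 5/7 ≠ 0; add m_6 = -5/7b - 5/7 to the basis.

The other S-polynomials (S(g_1,g_2), S(g_1,g_3), S(g_2,g_3), S(g_2,r), S(g_1,m_5), S(g_2,m_5), S(g_3,m_5), S(r,m_5), S(g_1,m_6), S(g_2,m_6), S(g_3,m_6), S(r,m_6), S(m_5,m_6)) all reduce to 0 modulo the current basis, so we have a Gröbner basis.
Inter-reduce: drop elements whose leading term is divisible by another's, tail-reduce, and make monic.
Reduced Gröbner basis: {a, b + 1}.
The reduced Gröbner basis of I + (p) is {a, b + 1} ≠ {1}, a proper ideal, so the enlarged system stays consistent: p is independent of I, with normal form 9b² + 12a - 9b - 18.

-11a²b² + 33/5ab³ + 2a² - 33/5ab - 3a is independent of I; its normal form modulo I is 9b² + 12a - 9b - 18.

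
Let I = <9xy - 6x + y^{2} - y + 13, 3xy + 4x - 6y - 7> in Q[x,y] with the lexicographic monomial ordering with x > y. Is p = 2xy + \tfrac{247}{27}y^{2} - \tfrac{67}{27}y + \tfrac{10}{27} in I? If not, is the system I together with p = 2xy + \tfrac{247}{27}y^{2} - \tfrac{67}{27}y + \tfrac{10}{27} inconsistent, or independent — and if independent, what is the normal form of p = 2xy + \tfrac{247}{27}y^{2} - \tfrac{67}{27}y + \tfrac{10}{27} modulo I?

Adjoining 2xy + \tfrac{247}{27}y^{2} - \tfrac{67}{27}y + \tfrac{10}{27} makes the ideal the whole ring: the system is inconsistent.

First compute the reduced Gröbner basis of I by Buchberger's algorithm.
f_1 = 9xy - 6x + y^{2} - y + 13, LT = xy.
f_2 = 3xy + 4x - 6y - 7, LT = xy.

S(f_1,f_2): lcm = xy. S = -2x + \tfrac{1}{9}y^{2} + \tfrac{17}{9}y + \tfrac{34}{9}.
  leading term x: no divisor's leading term divides it; move -2x to the remainder.
  leading term y^{2}: no divisor's leading term divides it; move \tfrac{1}{9}y^{2} to the remainder.
  leading term y: no divisor's leading term divides it; move \tfrac{17}{9}y to the remainder.
  leading term 1: no divisor's leading term divides it; move \tfrac{34}{9} to the remainder.
  remainder -2x + \tfrac{1}{9}y^{2} + \tfrac{17}{9}y + \tfrac{34}{9} ≠ 0; add h_3 = -2x + \tfrac{1}{9}y^{2} + \tfrac{17}{9}y + \tfrac{34}{9} to the basis.

S(f_1,h_3): lcm = xy. S = -\tfrac{2}{3}x + \tfrac{1}{18}y^{3} + \tfrac{19}{18}y^{2} + \tfrac{16}{9}y + \tfrac{13}{9}.
  leading term x: subtract (\tfrac{1}{3})·h_3 from -\tfrac{2}{3}x + \tfrac{1}{18}y^{3} + \tfrac{19}{18}y^{2} + \tfrac{16}{9}y + \tfrac{13}{9} → \tfrac{1}{18}y^{3} + \tfrac{55}{54}y^{2} + \tfrac{31}{27}y + \tfrac{5}{27}
  leading term y^{3}: no divisor's leading term divides it; move \tfrac{1}{18}y^{3} to the remainder.
  leading term y^{2}: no divisor's leading term divides it; move \tfrac{55}{54}y^{2} to the remainder.
  leading term y: no divisor's leading term divides it; move \tfrac{31}{27}y to the remainder.
  leading term 1: no divisor's leading term divides it; move \tfrac{5}{27} to the remainder.
  remainder \tfrac{1}{18}y^{3} + \tfrac{55}{54}y^{2} + \tfrac{31}{27}y + \tfrac{5}{27} ≠ 0; add h_4 = \tfrac{1}{18}y^{3} + \tfrac{55}{54}y^{2} + \tfrac{31}{27}y + \tfrac{5}{27} to the basis.

The other S-polynomials (S(f_2,h_3), S(f_1,h_4), S(f_2,h_4), S(h_3,h_4)) all reduce to 0 modulo the current basis, so we have a Gröbner basis.
Inter-reduce: drop elements whose leading term is divisible by another's, tail-reduce, and make monic.
Reduced Gröbner basis: {x - \tfrac{1}{18}y^{2} - \tfrac{17}{18}y - \tfrac{17}{9}, y^{3} + \tfrac{55}{3}y^{2} + \tfrac{62}{3}y + \tfrac{10}{3}}.
Label its elements g_1 = x - \tfrac{1}{18}y^{2} - \tfrac{17}{18}y - \tfrac{17}{9}, g_2 = y^{3} + \tfrac{55}{3}y^{2} + \tfrac{62}{3}y + \tfrac{10}{3}.

Reduce p = 2xy + \tfrac{247}{27}y^{2} - \tfrac{67}{27}y + \tfrac{10}{27} modulo G:
  leading term xy: subtract (2y)·g_1 from 2xy + \tfrac{247}{27}y^{2} - \tfrac{67}{27}y + \tfrac{10}{27} → \tfrac{1}{9}y^{3} + \tfrac{298}{27}y^{2} + \tfrac{35}{27}y + \tfrac{10}{27}
  leading term y^{3}: subtract (\tfrac{1}{9})·g_2 from \tfrac{1}{9}y^{3} + \tfrac{298}{27}y^{2} + \tfrac{35}{27}y + \tfrac{10}{27} → 9y^{2} - y
  leading term y^{2}: no divisor's leading term divides it; move 9y^{2} to the remainder.
  leading term y: no divisor's leading term divides it; move -y to the remainder.
  normal form = 9y^{2} - y.
The normal form is nonzero, so p ∉ I. Since p minus its normal form lies in I, I + (p) = I + (r) where r = 9y^{2} - y; decide whether this ideal is the whole ring.
Run Buchberger on G together with r (pairs among the g_i already reduce to 0 since G is a Gröbner basis):
g_1 = x - \tfrac{1}{18}y^{2} - \tfrac{17}{18}y - \tfrac{17}{9}, LT = x.
g_2 = y^{3} + \tfrac{55}{3}y^{2} + \tfrac{62}{3}y + \tfrac{10}{3}, LT = y^{3}.
r = 9y^{2} - y, LT = y^{2}.

S(g_2,r): lcm = y^{3}. S = \tfrac{166}{9}y^{2} + \tfrac{62}{3}y + \tfrac{10}{3}.
  leading term y^{2}: subtract (\tfrac{166}{81})·r from \tfrac{166}{9}y^{2} + \tfrac{62}{3}y + \tfrac{10}{3} → \tfrac{1840}{81}y + \tfrac{10}{3}
  leading term y: no divisor's leading term divides it; move \tfrac{1840}{81}y to the remainder.
  leading term 1: no divisor's leading term divides it; move \tfrac{10}{3} to the remainder.
  remainder \tfrac{1840}{81}y + \tfrac{10}{3} ≠ 0; add m_4 = \tfrac{1840}{81}y + \tfrac{10}{3} to the basis.

S(g_2,m_4): lcm = y^{3}. S = \tfrac{10039}{552}y^{2} + \tfrac{62}{3}y + \tfrac{10}{3}.
  leading term y^{2}: subtract (\tfrac{10039}{4968})·r from \tfrac{10039}{552}y^{2} + \tfrac{62}{3}y + \tfrac{10}{3} → \tfrac{112711}{4968}y + \tfrac{10}{3}
  leading term y: subtract (\tfrac{338133}{338560})·m_4 from \tfrac{112711}{4968}y + \tfrac{10}{3} → \tfrac{427}{101568}
  leading term 1: no divisor's leading term divides it; move \tfrac{427}{101568} to the remainder.
  remainder \tfrac{427}{101568} ≠ 0; add m_5 = \tfrac{427}{101568} to the basis.

The other S-polynomials (S(g_1,g_2), S(g_1,r), S(g_1,m_4), S(r,m_4), S(g_1,m_5), S(g_2,m_5), S(r,m_5), S(m_4,m_5)) all reduce to 0 modulo the current basis, so we have a Gröbner basis.
Inter-reduce: drop elements whose leading term is divisible by another's, tail-reduce, and make monic.
Reduced Gröbner basis: {1}.
The reduced Gröbner basis of I + (p) is {1}: the ideal is the whole ring, so the enlarged system has no common solution — adjoining p is inconsistent.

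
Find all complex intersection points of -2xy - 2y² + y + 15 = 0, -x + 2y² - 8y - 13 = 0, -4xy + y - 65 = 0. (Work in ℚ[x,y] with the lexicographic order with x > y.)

{(-3, 5)}

Compute a lex Gröbner basis by Buchberger's algorithm.
f_1 = -2xy - 2y² + y + 15, LT = xy.
f_2 = -x + 2y² - 8y - 13, LT = x.
f_3 = -4xy + y - 65, LT = xy.

S(f_1,f_2): lcm = xy. S = 2y³ - 7y² - 27/2y - 15/2.
  leading term y³: no divisor's leading term divides it; move 2y³ to the remainder.
  leading term y²: no divisor's leading term divides it; move -7y² to the remainder.
  leading term y: no divisor's leading term divides it; move -27/2y to the remainder.
  leading term 1: no divisor's leading term divides it; move -15/2 to the remainder.
  remainder 2y³ - 7y² - 27/2y - 15/2 ≠ 0; add h_4 = 2y³ - 7y² - 27/2y - 15/2 to the basis.

S(f_1,f_3): lcm = xy. S = y² - ¼y - 95/4.
  leading term y²: no divisor's leading term divides it; move y² to the remainder.
  leading term y: no divisor's leading term divides it; move -¼y to the remainder.
  leading term 1: no divisor's leading term divides it; move -95/4 to the remainder.
  remainder y² - ¼y - 95/4 ≠ 0; add h_5 = y² - ¼y - 95/4 to the basis.

S(f_3,h_4): lcm = xy³. S = 7/2xy² + 27/4xy + 15/4x - ¼y³ + 65/4y².
  leading term xy²: subtract (-7/4y)·f_1 from 7/2xy² + 27/4xy + 15/4x - ¼y³ + 65/4y² → 27/4xy + 15/4x - 15/4y³ + 18y² + 105/4y
  leading term xy: subtract (-27/8)·f_1 from 27/4xy + 15/4x - 15/4y³ + 18y² + 105/4y → 15/4x - 15/4y³ + 45/4y² + 237/8y + 405/8
  leading term x: subtract (-15/4)·f_2 from 15/4x - 15/4y³ + 45/4y² + 237/8y + 405/8 → -15/4y³ + 75/4y² - ⅜y + 15/8
  leading term y³: subtract (-15/8)·h_4 from -15/4y³ + 75/4y² - ⅜y + 15/8 → 45/8y² - 411/16y - 195/16
  leading term y²: subtract (45/8)·h_5 from 45/8y² - 411/16y - 195/16 → -777/32y + 3885/32
  leading term y: no divisor's leading term divides it; move -777/32y to the remainder.
  leading term 1: no divisor's leading term divides it; move 3885/32 to the remainder.
  remainder -777/32y + 3885/32 ≠ 0; add h_6 = -777/32y + 3885/32 to the basis.

The other S-polynomials (S(f_2,f_3), S(f_1,h_4), S(f_2,h_4), S(f_1,h_5), S(f_2,h_5), S(f_3,h_5), S(h_4,h_5), S(f_1,h_6), S(f_2,h_6), S(f_3,h_6), S(h_4,h_6), S(h_5,h_6)) all reduce to 0 modulo the current basis, so we have a Gröbner basis.
Inter-reduce: drop elements whose leading term is divisible by another's, tail-reduce, and make monic.
Reduced Gröbner basis: {x + 3, y - 5}.

A lex Gröbner basis eliminates variables successively. Here y - 5 depends only on y, with roots {5}; lifting each root through the earlier basis elements recovers the full solutions.
  y = 5: the earlier basis element becomes x + 3 = 0, giving x = -3 — point (-3, 5).
Check: every point annihilates each of the original generators.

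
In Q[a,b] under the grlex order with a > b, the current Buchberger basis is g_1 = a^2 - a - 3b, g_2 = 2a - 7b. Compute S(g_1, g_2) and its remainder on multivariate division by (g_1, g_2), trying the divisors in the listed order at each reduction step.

lcm(LM(g_1), LM(g_2)) = a^2.
S = (lcm/LT(g_1))·g_1 − (lcm/LT(g_2))·g_2 = 7/2ab - a - 3b.
Reduce S modulo (g_1, g_2) in that order:
  leading term ab: subtract (7/4b)·g_2 from 7/2ab - a - 3b → 49/4b^2 - a - 3b
  leading term b^2: no divisor's leading term divides it; move 49/4b^2 to the remainder.
  leading term a: subtract (-1/2)·g_2 from -a - 3b → -13/2b
  leading term b: no divisor's leading term divides it; move -13/2b to the remainder.
The remainder 49/4b^2 - 13/2b is nonzero, so it would be added as the next basis element.

S(g_1, g_2) = 7/2ab - a - 3b; remainder on division = 49/4b^2 - 13/2b.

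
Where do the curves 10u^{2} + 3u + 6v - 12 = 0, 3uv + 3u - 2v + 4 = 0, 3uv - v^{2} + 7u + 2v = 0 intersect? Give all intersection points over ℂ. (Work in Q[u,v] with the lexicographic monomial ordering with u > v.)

Compute a lex Gröbner basis by Buchberger's algorithm.
f_1 = 10u^{2} + 3u + 6v - 12, LT = u^{2}.
f_2 = 3uv + 3u - 2v + 4, LT = uv.
f_3 = 3uv + 7u - v^{2} + 2v, LT = uv.

S(f_1,f_2): lcm = u^{2}v. S = -u^{2} + \tfrac{29}{30}uv - \tfrac{4}{3}u + \tfrac{3}{5}v^{2} - \tfrac{6}{5}v.
  reduce S modulo (f_1, f_2, f_3):
  remainder -2u + \tfrac{3}{5}v^{2} + \tfrac{2}{45}v - \tfrac{112}{45} ≠ 0; add h_4 = -2u + \tfrac{3}{5}v^{2} + \tfrac{2}{45}v - \tfrac{112}{45} to the basis.

S(f_1,f_3): lcm = u^{2}v. S = -\tfrac{7}{3}u^{2} + \tfrac{1}{3}uv^{2} - \tfrac{11}{30}uv + \tfrac{3}{5}v^{2} - \tfrac{6}{5}v.
  reduce S modulo (f_1, f_2, f_3, h_4):
  remainder \tfrac{559}{450}v^{2} - \tfrac{17}{25}v - \tfrac{812}{225} ≠ 0; add h_5 = \tfrac{559}{450}v^{2} - \tfrac{17}{25}v - \tfrac{812}{225} to the basis.

S(f_2,f_3): lcm = uv. S = -\tfrac{4}{3}u + \tfrac{1}{3}v^{2} - \tfrac{4}{3}v + \tfrac{4}{3}.
  reduce S modulo (f_1, f_2, f_3, h_4, h_5):
  remainder -\tfrac{21122}{15093}v + \tfrac{42244}{15093} ≠ 0; add h_6 = -\tfrac{21122}{15093}v + \tfrac{42244}{15093} to the basis.

The other S-polynomials (S(f_1,h_4), S(f_2,h_4), S(f_3,h_4), S(f_1,h_5), S(f_2,h_5), S(f_3,h_5), S(h_4,h_5), S(f_1,h_6), S(f_2,h_6), S(f_3,h_6), S(h_4,h_6), S(h_5,h_6)) all reduce to 0 modulo the current basis, so we have a Gröbner basis.
Inter-reduce: drop elements whose leading term is divisible by another's, tail-reduce, and make monic.
Reduced Gröbner basis: {u, v - 2}.

A lex Gröbner basis eliminates variables successively. Here v - 2 depends only on v, with roots {2}; lifting each root through the earlier basis elements recovers the full solutions.
  v = 2: the earlier basis element becomes u = 0, giving u = 0 — point (0, 2).

{(0, 2)}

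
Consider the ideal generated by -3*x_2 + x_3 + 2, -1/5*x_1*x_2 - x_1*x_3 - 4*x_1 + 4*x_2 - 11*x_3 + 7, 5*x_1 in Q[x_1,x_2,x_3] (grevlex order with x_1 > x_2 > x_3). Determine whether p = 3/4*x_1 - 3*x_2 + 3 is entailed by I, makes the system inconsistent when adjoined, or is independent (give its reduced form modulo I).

First compute the reduced Gröbner basis of I by Buchberger's algorithm.
f_1 = -3*x_2 + x_3 + 2, LT = x_2.
f_2 = -1/5*x_1*x_2 - x_1*x_3 - 4*x_1 + 4*x_2 - 11*x_3 + 7, LT = x_1*x_2.
f_3 = 5*x_1, LT = x_1.

S(f_1,f_2): lcm = x_1*x_2. S = -16/3*x_1*x_3 - 62/3*x_1 + 20*x_2 - 55*x_3 + 35.
  reduce S modulo (f_1, f_2, f_3):
  remainder -145/3*x_3 + 145/3 ≠ 0; add h_4 = -145/3*x_3 + 145/3 to the basis.

The other S-polynomials (S(f_1,f_3), S(f_2,f_3), S(f_1,h_4), S(f_2,h_4), S(f_3,h_4)) all reduce to 0 modulo the current basis, so we have a Gröbner basis.
Inter-reduce: drop elements whose leading term is divisible by another's, tail-reduce, and make monic.
Reduced Gröbner basis: {x_1, x_2 - 1, x_3 - 1}.
Label its elements g_1 = x_1, g_2 = x_2 - 1, g_3 = x_3 - 1.

Reduce p = 3/4*x_1 - 3*x_2 + 3 modulo G:
  leading term x_1: subtract (3/4)·g_1 from 3/4*x_1 - 3*x_2 + 3 → -3*x_2 + 3
  leading term x_2: subtract (-3)·g_2 from -3*x_2 + 3 → 0
  normal form = 0.
Since the normal form is 0, p ∈ I.

3/4*x_1 - 3*x_2 + 3 lies in I (it reduces to 0).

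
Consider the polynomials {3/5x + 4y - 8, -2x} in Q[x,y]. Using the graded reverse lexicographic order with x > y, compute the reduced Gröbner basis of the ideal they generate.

f_1 = 3/5x + 4y - 8, LT = x.
f_2 = -2x, LT = x.

S(f_1,f_2): lcm = x. S = 20/3y - 40/3.
  reduce S modulo (f_1, f_2):
  remainder 20/3y - 40/3 ≠ 0; add g_3 = 20/3y - 40/3 to the basis.

The other S-polynomials (S(f_1,g_3), S(f_2,g_3)) all reduce to 0 modulo the current basis, so we have a Gröbner basis.
Inter-reduce: drop elements whose leading term is divisible by another's, tail-reduce, and make monic.

G = {x, y - 2}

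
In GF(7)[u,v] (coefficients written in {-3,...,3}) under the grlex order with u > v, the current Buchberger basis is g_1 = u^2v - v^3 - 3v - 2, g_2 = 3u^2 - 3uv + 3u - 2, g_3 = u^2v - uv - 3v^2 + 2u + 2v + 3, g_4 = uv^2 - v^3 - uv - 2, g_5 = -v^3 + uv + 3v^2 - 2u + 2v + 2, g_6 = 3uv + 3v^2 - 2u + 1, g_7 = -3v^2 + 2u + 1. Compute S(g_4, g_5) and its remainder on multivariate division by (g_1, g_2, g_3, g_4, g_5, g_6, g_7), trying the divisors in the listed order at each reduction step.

S(g_4, g_5) = -v^4 + u^2v + 2uv^2 - 2u^2 + 2uv + 2u - 2v; remainder on division = -2u - 3v.

lcm(LM(g_4), LM(g_5)) = uv^3.
S = (lcm/LT(g_4))·g_4 − (lcm/LT(g_5))·g_5 = -v^4 + u^2v + 2uv^2 - 2u^2 + 2uv + 2u - 2v.
Reduce S modulo (g_1, g_2, g_3, g_4, g_5, g_6, g_7) in that order:
  leading term v^4: subtract (v)·g_5 from -v^4 + u^2v + 2uv^2 - 2u^2 + 2uv + 2u - 2v → u^2v + uv^2 - 3v^3 - 2u^2 - 3uv - 2v^2 + 2u + 3v
  leading term u^2v: subtract (1)·g_1 from u^2v + uv^2 - 3v^3 - 2u^2 - 3uv - 2v^2 + 2u + 3v → uv^2 - 2v^3 - 2u^2 - 3uv - 2v^2 + 2u - v + 2
  leading term uv^2: subtract (1)·g_4 from uv^2 - 2v^3 - 2u^2 - 3uv - 2v^2 + 2u - v + 2 → -v^3 - 2u^2 - 2uv - 2v^2 + 2u - v - 3
  leading term v^3: subtract (1)·g_5 from -v^3 - 2u^2 - 2uv - 2v^2 + 2u - v - 3 → -2u^2 - 3uv + 2v^2 - 3u - 3v + 2
  leading term u^2: subtract (-3)·g_2 from -2u^2 - 3uv + 2v^2 - 3u - 3v + 2 → 2uv + 2v^2 - u - 3v + 3
  leading term uv: subtract (3)·g_6 from 2uv + 2v^2 - u - 3v + 3 → -2u - 3v
  leading term u: no divisor's leading term divides it; move -2u to the remainder.
  leading term v: no divisor's leading term divides it; move -3v to the remainder.
The remainder -2u - 3v is nonzero, so it would be added as the next basis element.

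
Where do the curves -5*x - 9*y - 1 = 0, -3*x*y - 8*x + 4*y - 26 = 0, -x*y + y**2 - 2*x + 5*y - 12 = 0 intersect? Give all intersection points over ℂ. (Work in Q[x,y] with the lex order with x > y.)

{(-2, 1)}

Compute a lex Gröbner basis by Buchberger's algorithm.
f_1 = -5*x - 9*y - 1, LT = x.
f_2 = -3*x*y - 8*x + 4*y - 26, LT = x*y.
f_3 = -x*y - 2*x + y**2 + 5*y - 12, LT = x*y.

S(f_1,f_2): lcm = x*y. S = -8/3*x + 9/5*y**2 + 23/15*y - 26/3.
  reduce S modulo (f_1, f_2, f_3):
  remainder 9/5*y**2 + 19/3*y - 122/15 ≠ 0; add h_4 = 9/5*y**2 + 19/3*y - 122/15 to the basis.

S(f_1,f_3): lcm = x*y. S = -2*x + 14/5*y**2 + 26/5*y - 12.
  reduce S modulo (f_1, f_2, f_3, h_4):
  remainder -142/135*y + 142/135 ≠ 0; add h_5 = -142/135*y + 142/135 to the basis.

The other S-polynomials (S(f_2,f_3), S(f_1,h_4), S(f_2,h_4), S(f_3,h_4), S(f_1,h_5), S(f_2,h_5), S(f_3,h_5), S(h_4,h_5)) all reduce to 0 modulo the current basis, so we have a Gröbner basis.
Inter-reduce: drop elements whose leading term is divisible by another's, tail-reduce, and make monic.
Reduced Gröbner basis: {x + 2, y - 1}.

Since the basis is lex-ordered, y - 1 is univariate in y. Its roots are {1}. Back-substituting each root into the other basis elements fixes the other coordinates.
  y = 1: the earlier basis element becomes x + 2 = 0, giving x = -2 — point (-2, 1).
Zero-dimensionality of the ideal guarantees finitely many solutions over ℂ.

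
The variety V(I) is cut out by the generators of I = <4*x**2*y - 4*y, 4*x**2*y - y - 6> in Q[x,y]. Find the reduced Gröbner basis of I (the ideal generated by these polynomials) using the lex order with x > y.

G = {x**2 - 1, y - 2}

f_1 = 4*x**2*y - 4*y, LT = x**2*y.
f_2 = 4*x**2*y - y - 6, LT = x**2*y.

S(f_1,f_2): lcm = x**2*y. S = -3/4*y + 3/2.
  leading term y: no divisor's leading term divides it; move -3/4*y to the remainder.
  leading term 1: no divisor's leading term divides it; move 3/2 to the remainder.
  remainder -3/4*y + 3/2 ≠ 0; add g_3 = -3/4*y + 3/2 to the basis.

S(f_1,g_3): lcm = x**2*y. S = 2*x**2 - y.
  leading term x**2: no divisor's leading term divides it; move 2*x**2 to the remainder.
  leading term y: subtract (4/3)·g_3 from -y → -2
  leading term 1: no divisor's leading term divides it; move -2 to the remainder.
  remainder 2*x**2 - 2 ≠ 0; add g_4 = 2*x**2 - 2 to the basis.

S(f_2,g_3): lcm = x**2*y. S = 2*x**2 - 1/4*y - 3/2.
  leading term x**2: subtract (1)·g_4 from 2*x**2 - 1/4*y - 3/2 → -1/4*y + 1/2
  leading term y: subtract (1/3)·g_3 from -1/4*y + 1/2 → 0
  remainder 0.

S(f_1,g_4): lcm = x**2*y. S = 0.
  remainder 0.

S(f_2,g_4): lcm = x**2*y. S = 3/4*y - 3/2.
  leading term y: subtract (-1)·g_3 from 3/4*y - 3/2 → 0
  remainder 0.

S(g_3,g_4): leading monomials are coprime, so the S-polynomial reduces to 0 (Buchberger's first criterion).
Every S-polynomial of the final basis reduces to 0, so we have a Gröbner basis.
Inter-reduce: drop elements whose leading term is divisible by another's, tail-reduce, and make monic.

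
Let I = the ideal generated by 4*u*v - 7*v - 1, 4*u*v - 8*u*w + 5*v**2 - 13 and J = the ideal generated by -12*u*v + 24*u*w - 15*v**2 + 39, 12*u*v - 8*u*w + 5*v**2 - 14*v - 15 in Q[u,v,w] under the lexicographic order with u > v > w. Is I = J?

Yes, the ideals are equal.

Two ideals are equal iff their reduced Gröbner bases coincide (the reduced basis is unique for a fixed ordering).
Buchberger on the first generating set:
f_1 = 4*u*v - 7*v - 1, LT = u*v.
f_2 = 4*u*v - 8*u*w + 5*v**2 - 13, LT = u*v.

S(f_1,f_2): lcm = u*v. S = 2*u*w - 5/4*v**2 - 7/4*v + 3.
  leading term u*w: no divisor's leading term divides it; move 2*u*w to the remainder.
  leading term v**2: no divisor's leading term divides it; move -5/4*v**2 to the remainder.
  leading term v: no divisor's leading term divides it; move -7/4*v to the remainder.
  leading term 1: no divisor's leading term divides it; move 3 to the remainder.
  remainder 2*u*w - 5/4*v**2 - 7/4*v + 3 ≠ 0; add g_3 = 2*u*w - 5/4*v**2 - 7/4*v + 3 to the basis.

S(f_1,g_3): lcm = u*v*w. S = 5/8*v**3 + 7/8*v**2 - 7/4*v*w - 3/2*v - 1/4*w.
  leading term v**3: no divisor's leading term divides it; move 5/8*v**3 to the remainder.
  leading term v**2: no divisor's leading term divides it; move 7/8*v**2 to the remainder.
  leading term v*w: no divisor's leading term divides it; move -7/4*v*w to the remainder.
  leading term v: no divisor's leading term divides it; move -3/2*v to the remainder.
  leading term w: no divisor's leading term divides it; move -1/4*w to the remainder.
  remainder 5/8*v**3 + 7/8*v**2 - 7/4*v*w - 3/2*v - 1/4*w ≠ 0; add g_4 = 5/8*v**3 + 7/8*v**2 - 7/4*v*w - 3/2*v - 1/4*w to the basis.

The other S-polynomials (S(f_2,g_3), S(f_1,g_4), S(f_2,g_4), S(g_3,g_4)) all reduce to 0 modulo the current basis, so we have a Gröbner basis.
Inter-reduce: drop elements whose leading term is divisible by another's, tail-reduce, and make monic.
Reduced Gröbner basis: {u*v - 7/4*v - 1/4, u*w - 5/8*v**2 - 7/8*v + 3/2, v**3 + 7/5*v**2 - 14/5*v*w - 12/5*v - 2/5*w}.

Buchberger on the second generating set:
h_1 = -12*u*v + 24*u*w - 15*v**2 + 39, LT = u*v.
h_2 = 12*u*v - 8*u*w + 5*v**2 - 14*v - 15, LT = u*v.

S(h_1,h_2): lcm = u*v. S = -4/3*u*w + 5/6*v**2 + 7/6*v - 2.
  leading term u*w: no divisor's leading term divides it; move -4/3*u*w to the remainder.
  leading term v**2: no divisor's leading term divides it; move 5/6*v**2 to the remainder.
  leading term v: no divisor's leading term divides it; move 7/6*v to the remainder.
  leading term 1: no divisor's leading term divides it; move -2 to the remainder.
  remainder -4/3*u*w + 5/6*v**2 + 7/6*v - 2 ≠ 0; add k_3 = -4/3*u*w + 5/6*v**2 + 7/6*v - 2 to the basis.

S(h_1,k_3): lcm = u*v*w. S = -2*u*w**2 + 5/8*v**3 + 5/4*v**2*w + 7/8*v**2 - 3/2*v - 13/4*w.
  leading term u*w**2: subtract (3/2*w)·k_3 from -2*u*w**2 + 5/8*v**3 + 5/4*v**2*w + 7/8*v**2 - 3/2*v - 13/4*w → 5/8*v**3 + 7/8*v**2 - 7/4*v*w - 3/2*v - 1/4*w
  leading term v**3: no divisor's leading term divides it; move 5/8*v**3 to the remainder.
  leading term v**2: no divisor's leading term divides it; move 7/8*v**2 to the remainder.
  leading term v*w: no divisor's leading term divides it; move -7/4*v*w to the remainder.
  leading term v: no divisor's leading term divides it; move -3/2*v to the remainder.
  leading term w: no divisor's leading term divides it; move -1/4*w to the remainder.
  remainder 5/8*v**3 + 7/8*v**2 - 7/4*v*w - 3/2*v - 1/4*w ≠ 0; add k_4 = 5/8*v**3 + 7/8*v**2 - 7/4*v*w - 3/2*v - 1/4*w to the basis.

The other S-polynomials (S(h_2,k_3), S(h_1,k_4), S(h_2,k_4), S(k_3,k_4)) all reduce to 0 modulo the current basis, so we have a Gröbner basis.
Inter-reduce: drop elements whose leading term is divisible by another's, tail-reduce, and make monic.
Reduced Gröbner basis: {u*v - 7/4*v - 1/4, u*w - 5/8*v**2 - 7/8*v + 3/2, v**3 + 7/5*v**2 - 14/5*v*w - 12/5*v - 2/5*w}.

Same reduced basis, so the two generating sets span the same ideal.
The same test decides containment: I ⊆ J iff every generator of I reduces to 0 modulo a Gröbner basis of J.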